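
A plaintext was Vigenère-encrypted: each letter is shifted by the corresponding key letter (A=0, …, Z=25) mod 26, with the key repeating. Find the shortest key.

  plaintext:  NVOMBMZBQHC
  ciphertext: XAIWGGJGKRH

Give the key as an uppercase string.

  i= 0: X-N = 10 → K
  i= 1: A-V =  5 → F
  i= 2: I-O = 20 → U
  i= 3: W-M = 10 → K
  i= 4: G-B =  5 → F
  i= 5: G-M = 20 → U
  i= 6: J-Z = 10 → K
  i= 7: G-B =  5 → F
  i= 8: K-Q = 20 → U
  i= 9: R-H = 10 → K
  i=10: H-C =  5 → F
  shifts repeat with period 3: KFU

KFU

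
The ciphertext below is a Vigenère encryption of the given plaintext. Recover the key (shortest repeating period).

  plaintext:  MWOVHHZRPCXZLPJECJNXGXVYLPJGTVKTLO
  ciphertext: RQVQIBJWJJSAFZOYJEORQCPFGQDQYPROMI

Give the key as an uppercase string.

  i= 0: R-M =  5 → F
  i= 1: Q-W = 20 → U
  i= 2: V-O =  7 → H
  i= 3: Q-V = 21 → V
  i= 4: I-H =  1 → B
  i= 5: B-H = 20 → U
  i= 6: J-Z = 10 → K
  i= 7: W-R =  5 → F
  i= 8: J-P = 20 → U
  i= 9: J-C =  7 → H
  i=10: S-X = 21 → V
  i=11: A-Z =  1 → B
  i=12: F-L = 20 → U
  i=13: Z-P = 10 → K
  i=14: O-J =  5 → F
  i=15: Y-E = 20 → U
  i=16: J-C =  7 → H
  i=17: E-J = 21 → V
  i=18: O-N =  1 → B
  i=19: R-X = 20 → U
  i=20: Q-G = 10 → K
  i=21: C-X =  5 → F
  i=22: P-V = 20 → U
  i=23: F-Y =  7 → H
  i=24: G-L = 21 → V
  i=25: Q-P =  1 → B
  i=26: D-J = 20 → U
  i=27: Q-G = 10 → K
  i=28: Y-T =  5 → F
  i=29: P-V = 20 → U
  i=30: R-K =  7 → H
  i=31: O-T = 21 → V
  i=32: M-L =  1 → B
  i=33: I-O = 20 → U
  shifts repeat with period 7: FUHVBUK

FUHVBUK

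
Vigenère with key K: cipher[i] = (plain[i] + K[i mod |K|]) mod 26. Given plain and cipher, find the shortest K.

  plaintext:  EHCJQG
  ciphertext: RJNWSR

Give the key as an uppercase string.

  i= 0: R-E = 13 → N
  i= 1: J-H =  2 → C
  i= 2: N-C = 11 → L
  i= 3: W-J = 13 → N
  i= 4: S-Q =  2 → C
  i= 5: R-G = 11 → L
  shifts repeat with period 3: NCL

NCL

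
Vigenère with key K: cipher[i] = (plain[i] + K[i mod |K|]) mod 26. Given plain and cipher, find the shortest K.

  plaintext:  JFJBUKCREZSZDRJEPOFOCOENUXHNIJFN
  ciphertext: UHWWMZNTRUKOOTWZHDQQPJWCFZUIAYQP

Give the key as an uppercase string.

  i= 0: U-J = 11 → L
  i= 1: H-F =  2 → C
  i= 2: W-J = 13 → N
  i= 3: W-B = 21 → V
  i= 4: M-U = 18 → S
  i= 5: Z-K = 15 → P
  i= 6: N-C = 11 → L
  i= 7: T-R =  2 → C
  i= 8: R-E = 13 → N
  i= 9: U-Z = 21 → V
  i=10: K-S = 18 → S
  i=11: O-Z = 15 → P
  i=12: O-D = 11 → L
  i=13: T-R =  2 → C
  i=14: W-J = 13 → N
  i=15: Z-E = 21 → V
  i=16: H-P = 18 → S
  i=17: D-O = 15 → P
  i=18: Q-F = 11 → L
  i=19: Q-O =  2 → C
  i=20: P-C = 13 → N
  i=21: J-O = 21 → V
  i=22: W-E = 18 → S
  i=23: C-N = 15 → P
  i=24: F-U = 11 → L
  i=25: Z-X =  2 → C
  i=26: U-H = 13 → N
  i=27: I-N = 21 → V
  i=28: A-I = 18 → S
  i=29: Y-J = 15 → P
  i=30: Q-F = 11 → L
  i=31: P-N =  2 → C
  shifts repeat with period 6: LCNVSP

LCNVSP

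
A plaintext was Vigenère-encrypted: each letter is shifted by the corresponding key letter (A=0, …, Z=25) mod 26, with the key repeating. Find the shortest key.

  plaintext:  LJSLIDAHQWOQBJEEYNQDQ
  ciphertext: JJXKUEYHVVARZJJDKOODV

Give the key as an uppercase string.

YAFZMB

  i= 0: J-L = 24 → Y
  i= 1: J-J =  0 → A
  i= 2: X-S =  5 → F
  i= 3: K-L = 25 → Z
  i= 4: U-I = 12 → M
  i= 5: E-D =  1 → B
  i= 6: Y-A = 24 → Y
  i= 7: H-H =  0 → A
  i= 8: V-Q =  5 → F
  i= 9: V-W = 25 → Z
  i=10: A-O = 12 → M
  i=11: R-Q =  1 → B
  i=12: Z-B = 24 → Y
  i=13: J-J =  0 → A
  i=14: J-E =  5 → F
  i=15: D-E = 25 → Z
  i=16: K-Y = 12 → M
  i=17: O-N =  1 → B
  i=18: O-Q = 24 → Y
  i=19: D-D =  0 → A
  i=20: V-Q =  5 → F
  shifts repeat with period 6: YAFZMB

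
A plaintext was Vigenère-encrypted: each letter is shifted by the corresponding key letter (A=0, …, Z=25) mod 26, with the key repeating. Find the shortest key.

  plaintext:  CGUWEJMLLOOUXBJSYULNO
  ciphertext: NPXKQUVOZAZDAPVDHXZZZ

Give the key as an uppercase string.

  i= 0: N-C = 11 → L
  i= 1: P-G =  9 → J
  i= 2: X-U =  3 → D
  i= 3: K-W = 14 → O
  i= 4: Q-E = 12 → M
  i= 5: U-J = 11 → L
  i= 6: V-M =  9 → J
  i= 7: O-L =  3 → D
  i= 8: Z-L = 14 → O
  i= 9: A-O = 12 → M
  i=10: Z-O = 11 → L
  i=11: D-U =  9 → J
  i=12: A-X =  3 → D
  i=13: P-B = 14 → O
  i=14: V-J = 12 → M
  i=15: D-S = 11 → L
  i=16: H-Y =  9 → J
  i=17: X-U =  3 → D
  i=18: Z-L = 14 → O
  i=19: Z-N = 12 → M
  i=20: Z-O = 11 → L
  shifts repeat with period 5: LJDOM

LJDOM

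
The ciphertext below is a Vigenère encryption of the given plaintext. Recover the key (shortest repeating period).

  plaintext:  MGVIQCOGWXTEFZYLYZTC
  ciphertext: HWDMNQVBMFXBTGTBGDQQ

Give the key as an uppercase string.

VQIEXOH

  i= 0: H-M = 21 → V
  i= 1: W-G = 16 → Q
  i= 2: D-V =  8 → I
  i= 3: M-I =  4 → E
  i= 4: N-Q = 23 → X
  i= 5: Q-C = 14 → O
  i= 6: V-O =  7 → H
  i= 7: B-G = 21 → V
  i= 8: M-W = 16 → Q
  i= 9: F-X =  8 → I
  i=10: X-T =  4 → E
  i=11: B-E = 23 → X
  i=12: T-F = 14 → O
  i=13: G-Z =  7 → H
  i=14: T-Y = 21 → V
  i=15: B-L = 16 → Q
  i=16: G-Y =  8 → I
  i=17: D-Z =  4 → E
  i=18: Q-T = 23 → X
  i=19: Q-C = 14 → O
  shifts repeat with period 7: VQIEXOH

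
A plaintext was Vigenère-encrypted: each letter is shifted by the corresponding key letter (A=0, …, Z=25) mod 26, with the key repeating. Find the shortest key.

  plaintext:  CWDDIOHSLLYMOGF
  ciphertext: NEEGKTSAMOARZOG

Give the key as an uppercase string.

LIBDCF

  i= 0: N-C = 11 → L
  i= 1: E-W =  8 → I
  i= 2: E-D =  1 → B
  i= 3: G-D =  3 → D
  i= 4: K-I =  2 → C
  i= 5: T-O =  5 → F
  i= 6: S-H = 11 → L
  i= 7: A-S =  8 → I
  i= 8: M-L =  1 → B
  i= 9: O-L =  3 → D
  i=10: A-Y =  2 → C
  i=11: R-M =  5 → F
  i=12: Z-O = 11 → L
  i=13: O-G =  8 → I
  i=14: G-F =  1 → B
  shifts repeat with period 6: LIBDCF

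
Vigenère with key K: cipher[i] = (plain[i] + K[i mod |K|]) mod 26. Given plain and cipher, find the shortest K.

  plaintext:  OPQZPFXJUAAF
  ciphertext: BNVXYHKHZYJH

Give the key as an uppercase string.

  i= 0: B-O = 13 → N
  i= 1: N-P = 24 → Y
  i= 2: V-Q =  5 → F
  i= 3: X-Z = 24 → Y
  i= 4: Y-P =  9 → J
  i= 5: H-F =  2 → C
  i= 6: K-X = 13 → N
  i= 7: H-J = 24 → Y
  i= 8: Z-U =  5 → F
  i= 9: Y-A = 24 → Y
  i=10: J-A =  9 → J
  i=11: H-F =  2 → C
  shifts repeat with period 6: NYFYJC

NYFYJC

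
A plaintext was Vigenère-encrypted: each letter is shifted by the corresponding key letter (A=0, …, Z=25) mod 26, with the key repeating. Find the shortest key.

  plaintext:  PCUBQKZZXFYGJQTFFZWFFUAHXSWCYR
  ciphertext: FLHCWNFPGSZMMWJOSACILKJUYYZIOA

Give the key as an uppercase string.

  i= 0: F-P = 16 → Q
  i= 1: L-C =  9 → J
  i= 2: H-U = 13 → N
  i= 3: C-B =  1 → B
  i= 4: W-Q =  6 → G
  i= 5: N-K =  3 → D
  i= 6: F-Z =  6 → G
  i= 7: P-Z = 16 → Q
  i= 8: G-X =  9 → J
  i= 9: S-F = 13 → N
  i=10: Z-Y =  1 → B
  i=11: M-G =  6 → G
  i=12: M-J =  3 → D
  i=13: W-Q =  6 → G
  i=14: J-T = 16 → Q
  i=15: O-F =  9 → J
  i=16: S-F = 13 → N
  i=17: A-Z =  1 → B
  i=18: C-W =  6 → G
  i=19: I-F =  3 → D
  i=20: L-F =  6 → G
  i=21: K-U = 16 → Q
  i=22: J-A =  9 → J
  i=23: U-H = 13 → N
  i=24: Y-X =  1 → B
  i=25: Y-S =  6 → G
  i=26: Z-W =  3 → D
  i=27: I-C =  6 → G
  i=28: O-Y = 16 → Q
  i=29: A-R =  9 → J
  shifts repeat with period 7: QJNBGDG

QJNBGDG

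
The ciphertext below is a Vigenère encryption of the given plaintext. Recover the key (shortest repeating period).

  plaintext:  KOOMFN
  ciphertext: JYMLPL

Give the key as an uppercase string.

ZKY

  i= 0: J-K = 25 → Z
  i= 1: Y-O = 10 → K
  i= 2: M-O = 24 → Y
  i= 3: L-M = 25 → Z
  i= 4: P-F = 10 → K
  i= 5: L-N = 24 → Y
  shifts repeat with period 3: ZKY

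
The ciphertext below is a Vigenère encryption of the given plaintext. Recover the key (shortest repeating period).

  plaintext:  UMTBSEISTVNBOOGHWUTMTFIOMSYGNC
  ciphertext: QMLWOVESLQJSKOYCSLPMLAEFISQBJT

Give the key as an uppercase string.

  i= 0: Q-U = 22 → W
  i= 1: M-M =  0 → A
  i= 2: L-T = 18 → S
  i= 3: W-B = 21 → V
  i= 4: O-S = 22 → W
  i= 5: V-E = 17 → R
  i= 6: E-I = 22 → W
  i= 7: S-S =  0 → A
  i= 8: L-T = 18 → S
  i= 9: Q-V = 21 → V
  i=10: J-N = 22 → W
  i=11: S-B = 17 → R
  i=12: K-O = 22 → W
  i=13: O-O =  0 → A
  i=14: Y-G = 18 → S
  i=15: C-H = 21 → V
  i=16: S-W = 22 → W
  i=17: L-U = 17 → R
  i=18: P-T = 22 → W
  i=19: M-M =  0 → A
  i=20: L-T = 18 → S
  i=21: A-F = 21 → V
  i=22: E-I = 22 → W
  i=23: F-O = 17 → R
  i=24: I-M = 22 → W
  i=25: S-S =  0 → A
  i=26: Q-Y = 18 → S
  i=27: B-G = 21 → V
  i=28: J-N = 22 → W
  i=29: T-C = 17 → R
  shifts repeat with period 6: WASVWR

WASVWR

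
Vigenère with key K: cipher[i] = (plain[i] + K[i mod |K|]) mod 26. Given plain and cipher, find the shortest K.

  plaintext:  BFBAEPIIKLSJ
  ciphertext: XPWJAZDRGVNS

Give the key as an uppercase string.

  i= 0: X-B = 22 → W
  i= 1: P-F = 10 → K
  i= 2: W-B = 21 → V
  i= 3: J-A =  9 → J
  i= 4: A-E = 22 → W
  i= 5: Z-P = 10 → K
  i= 6: D-I = 21 → V
  i= 7: R-I =  9 → J
  i= 8: G-K = 22 → W
  i= 9: V-L = 10 → K
  i=10: N-S = 21 → V
  i=11: S-J =  9 → J
  shifts repeat with period 4: WKVJ

WKVJ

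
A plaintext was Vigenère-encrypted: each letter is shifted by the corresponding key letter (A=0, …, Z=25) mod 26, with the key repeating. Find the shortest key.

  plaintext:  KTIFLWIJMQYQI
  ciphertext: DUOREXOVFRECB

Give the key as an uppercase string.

  i= 0: D-K = 19 → T
  i= 1: U-T =  1 → B
  i= 2: O-I =  6 → G
  i= 3: R-F = 12 → M
  i= 4: E-L = 19 → T
  i= 5: X-W =  1 → B
  i= 6: O-I =  6 → G
  i= 7: V-J = 12 → M
  i= 8: F-M = 19 → T
  i= 9: R-Q =  1 → B
  i=10: E-Y =  6 → G
  i=11: C-Q = 12 → M
  i=12: B-I = 19 → T
  shifts repeat with period 4: TBGM

TBGM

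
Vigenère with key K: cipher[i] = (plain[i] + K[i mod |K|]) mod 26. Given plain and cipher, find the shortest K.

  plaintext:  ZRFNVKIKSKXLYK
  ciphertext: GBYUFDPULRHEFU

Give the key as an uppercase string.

  i= 0: G-Z =  7 → H
  i= 1: B-R = 10 → K
  i= 2: Y-F = 19 → T
  i= 3: U-N =  7 → H
  i= 4: F-V = 10 → K
  i= 5: D-K = 19 → T
  i= 6: P-I =  7 → H
  i= 7: U-K = 10 → K
  i= 8: L-S = 19 → T
  i= 9: R-K =  7 → H
  i=10: H-X = 10 → K
  i=11: E-L = 19 → T
  i=12: F-Y =  7 → H
  i=13: U-K = 10 → K
  shifts repeat with period 3: HKT

HKT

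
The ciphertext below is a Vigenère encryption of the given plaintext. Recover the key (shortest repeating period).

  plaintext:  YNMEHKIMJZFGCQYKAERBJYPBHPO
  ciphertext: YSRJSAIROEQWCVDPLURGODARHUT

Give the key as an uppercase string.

AFFFLQ

  i= 0: Y-Y =  0 → A
  i= 1: S-N =  5 → F
  i= 2: R-M =  5 → F
  i= 3: J-E =  5 → F
  i= 4: S-H = 11 → L
  i= 5: A-K = 16 → Q
  i= 6: I-I =  0 → A
  i= 7: R-M =  5 → F
  i= 8: O-J =  5 → F
  i= 9: E-Z =  5 → F
  i=10: Q-F = 11 → L
  i=11: W-G = 16 → Q
  i=12: C-C =  0 → A
  i=13: V-Q =  5 → F
  i=14: D-Y =  5 → F
  i=15: P-K =  5 → F
  i=16: L-A = 11 → L
  i=17: U-E = 16 → Q
  i=18: R-R =  0 → A
  i=19: G-B =  5 → F
  i=20: O-J =  5 → F
  i=21: D-Y =  5 → F
  i=22: A-P = 11 → L
  i=23: R-B = 16 → Q
  i=24: H-H =  0 → A
  i=25: U-P =  5 → F
  i=26: T-O =  5 → F
  shifts repeat with period 6: AFFFLQ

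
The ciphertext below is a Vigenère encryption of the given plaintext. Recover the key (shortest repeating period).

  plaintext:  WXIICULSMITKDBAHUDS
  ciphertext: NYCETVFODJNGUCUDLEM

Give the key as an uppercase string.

RBUW

  i= 0: N-W = 17 → R
  i= 1: Y-X =  1 → B
  i= 2: C-I = 20 → U
  i= 3: E-I = 22 → W
  i= 4: T-C = 17 → R
  i= 5: V-U =  1 → B
  i= 6: F-L = 20 → U
  i= 7: O-S = 22 → W
  i= 8: D-M = 17 → R
  i= 9: J-I =  1 → B
  i=10: N-T = 20 → U
  i=11: G-K = 22 → W
  i=12: U-D = 17 → R
  i=13: C-B =  1 → B
  i=14: U-A = 20 → U
  i=15: D-H = 22 → W
  i=16: L-U = 17 → R
  i=17: E-D =  1 → B
  i=18: M-S = 20 → U
  shifts repeat with period 4: RBUW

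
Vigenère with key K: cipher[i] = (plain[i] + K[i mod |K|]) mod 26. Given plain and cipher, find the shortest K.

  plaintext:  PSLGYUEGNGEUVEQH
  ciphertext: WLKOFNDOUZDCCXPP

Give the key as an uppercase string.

  i= 0: W-P =  7 → H
  i= 1: L-S = 19 → T
  i= 2: K-L = 25 → Z
  i= 3: O-G =  8 → I
  i= 4: F-Y =  7 → H
  i= 5: N-U = 19 → T
  i= 6: D-E = 25 → Z
  i= 7: O-G =  8 → I
  i= 8: U-N =  7 → H
  i= 9: Z-G = 19 → T
  i=10: D-E = 25 → Z
  i=11: C-U =  8 → I
  i=12: C-V =  7 → H
  i=13: X-E = 19 → T
  i=14: P-Q = 25 → Z
  i=15: P-H =  8 → I
  shifts repeat with period 4: HTZI

HTZI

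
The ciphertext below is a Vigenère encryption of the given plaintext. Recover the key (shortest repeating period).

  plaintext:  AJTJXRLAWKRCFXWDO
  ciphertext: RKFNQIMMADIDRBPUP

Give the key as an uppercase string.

RBMET

  i= 0: R-A = 17 → R
  i= 1: K-J =  1 → B
  i= 2: F-T = 12 → M
  i= 3: N-J =  4 → E
  i= 4: Q-X = 19 → T
  i= 5: I-R = 17 → R
  i= 6: M-L =  1 → B
  i= 7: M-A = 12 → M
  i= 8: A-W =  4 → E
  i= 9: D-K = 19 → T
  i=10: I-R = 17 → R
  i=11: D-C =  1 → B
  i=12: R-F = 12 → M
  i=13: B-X =  4 → E
  i=14: P-W = 19 → T
  i=15: U-D = 17 → R
  i=16: P-O =  1 → B
  shifts repeat with period 5: RBMET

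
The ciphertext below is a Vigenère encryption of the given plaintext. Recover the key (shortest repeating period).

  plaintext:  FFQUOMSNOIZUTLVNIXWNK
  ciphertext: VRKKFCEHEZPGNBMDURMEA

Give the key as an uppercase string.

  i= 0: V-F = 16 → Q
  i= 1: R-F = 12 → M
  i= 2: K-Q = 20 → U
  i= 3: K-U = 16 → Q
  i= 4: F-O = 17 → R
  i= 5: C-M = 16 → Q
  i= 6: E-S = 12 → M
  i= 7: H-N = 20 → U
  i= 8: E-O = 16 → Q
  i= 9: Z-I = 17 → R
  i=10: P-Z = 16 → Q
  i=11: G-U = 12 → M
  i=12: N-T = 20 → U
  i=13: B-L = 16 → Q
  i=14: M-V = 17 → R
  i=15: D-N = 16 → Q
  i=16: U-I = 12 → M
  i=17: R-X = 20 → U
  i=18: M-W = 16 → Q
  i=19: E-N = 17 → R
  i=20: A-K = 16 → Q
  shifts repeat with period 5: QMUQR

QMUQR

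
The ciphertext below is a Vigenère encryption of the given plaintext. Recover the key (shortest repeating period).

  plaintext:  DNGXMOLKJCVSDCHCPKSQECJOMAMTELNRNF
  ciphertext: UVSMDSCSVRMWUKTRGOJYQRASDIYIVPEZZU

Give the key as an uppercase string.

  i= 0: U-D = 17 → R
  i= 1: V-N =  8 → I
  i= 2: S-G = 12 → M
  i= 3: M-X = 15 → P
  i= 4: D-M = 17 → R
  i= 5: S-O =  4 → E
  i= 6: C-L = 17 → R
  i= 7: S-K =  8 → I
  i= 8: V-J = 12 → M
  i= 9: R-C = 15 → P
  i=10: M-V = 17 → R
  i=11: W-S =  4 → E
  i=12: U-D = 17 → R
  i=13: K-C =  8 → I
  i=14: T-H = 12 → M
  i=15: R-C = 15 → P
  i=16: G-P = 17 → R
  i=17: O-K =  4 → E
  i=18: J-S = 17 → R
  i=19: Y-Q =  8 → I
  i=20: Q-E = 12 → M
  i=21: R-C = 15 → P
  i=22: A-J = 17 → R
  i=23: S-O =  4 → E
  i=24: D-M = 17 → R
  i=25: I-A =  8 → I
  i=26: Y-M = 12 → M
  i=27: I-T = 15 → P
  i=28: V-E = 17 → R
  i=29: P-L =  4 → E
  i=30: E-N = 17 → R
  i=31: Z-R =  8 → I
  i=32: Z-N = 12 → M
  i=33: U-F = 15 → P
  shifts repeat with period 6: RIMPRE

RIMPRE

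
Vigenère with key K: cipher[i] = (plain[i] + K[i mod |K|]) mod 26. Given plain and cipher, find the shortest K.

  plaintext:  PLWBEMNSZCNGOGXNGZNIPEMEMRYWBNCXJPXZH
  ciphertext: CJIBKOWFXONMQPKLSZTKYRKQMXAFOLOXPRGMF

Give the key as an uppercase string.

  i= 0: C-P = 13 → N
  i= 1: J-L = 24 → Y
  i= 2: I-W = 12 → M
  i= 3: B-B =  0 → A
  i= 4: K-E =  6 → G
  i= 5: O-M =  2 → C
  i= 6: W-N =  9 → J
  i= 7: F-S = 13 → N
  i= 8: X-Z = 24 → Y
  i= 9: O-C = 12 → M
  i=10: N-N =  0 → A
  i=11: M-G =  6 → G
  i=12: Q-O =  2 → C
  i=13: P-G =  9 → J
  i=14: K-X = 13 → N
  i=15: L-N = 24 → Y
  i=16: S-G = 12 → M
  i=17: Z-Z =  0 → A
  i=18: T-N =  6 → G
  i=19: K-I =  2 → C
  i=20: Y-P =  9 → J
  i=21: R-E = 13 → N
  i=22: K-M = 24 → Y
  i=23: Q-E = 12 → M
  i=24: M-M =  0 → A
  i=25: X-R =  6 → G
  i=26: A-Y =  2 → C
  i=27: F-W =  9 → J
  i=28: O-B = 13 → N
  i=29: L-N = 24 → Y
  i=30: O-C = 12 → M
  i=31: X-X =  0 → A
  i=32: P-J =  6 → G
  i=33: R-P =  2 → C
  i=34: G-X =  9 → J
  i=35: M-Z = 13 → N
  i=36: F-H = 24 → Y
  shifts repeat with period 7: NYMAGCJ

NYMAGCJ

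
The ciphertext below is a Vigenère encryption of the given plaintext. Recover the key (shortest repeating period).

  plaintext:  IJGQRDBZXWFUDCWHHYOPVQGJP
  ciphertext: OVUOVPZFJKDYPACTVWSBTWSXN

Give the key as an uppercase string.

GMOYEMY

  i= 0: O-I =  6 → G
  i= 1: V-J = 12 → M
  i= 2: U-G = 14 → O
  i= 3: O-Q = 24 → Y
  i= 4: V-R =  4 → E
  i= 5: P-D = 12 → M
  i= 6: Z-B = 24 → Y
  i= 7: F-Z =  6 → G
  i= 8: J-X = 12 → M
  i= 9: K-W = 14 → O
  i=10: D-F = 24 → Y
  i=11: Y-U =  4 → E
  i=12: P-D = 12 → M
  i=13: A-C = 24 → Y
  i=14: C-W =  6 → G
  i=15: T-H = 12 → M
  i=16: V-H = 14 → O
  i=17: W-Y = 24 → Y
  i=18: S-O =  4 → E
  i=19: B-P = 12 → M
  i=20: T-V = 24 → Y
  i=21: W-Q =  6 → G
  i=22: S-G = 12 → M
  i=23: X-J = 14 → O
  i=24: N-P = 24 → Y
  shifts repeat with period 7: GMOYEMY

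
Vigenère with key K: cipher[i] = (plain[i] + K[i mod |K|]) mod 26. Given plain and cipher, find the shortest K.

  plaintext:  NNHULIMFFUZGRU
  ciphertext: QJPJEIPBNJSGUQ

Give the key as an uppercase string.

  i= 0: Q-N =  3 → D
  i= 1: J-N = 22 → W
  i= 2: P-H =  8 → I
  i= 3: J-U = 15 → P
  i= 4: E-L = 19 → T
  i= 5: I-I =  0 → A
  i= 6: P-M =  3 → D
  i= 7: B-F = 22 → W
  i= 8: N-F =  8 → I
  i= 9: J-U = 15 → P
  i=10: S-Z = 19 → T
  i=11: G-G =  0 → A
  i=12: U-R =  3 → D
  i=13: Q-U = 22 → W
  shifts repeat with period 6: DWIPTA

DWIPTA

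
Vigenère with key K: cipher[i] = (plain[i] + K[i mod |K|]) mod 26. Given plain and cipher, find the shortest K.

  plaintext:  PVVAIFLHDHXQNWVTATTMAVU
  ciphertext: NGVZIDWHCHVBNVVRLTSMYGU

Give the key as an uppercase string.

  i= 0: N-P = 24 → Y
  i= 1: G-V = 11 → L
  i= 2: V-V =  0 → A
  i= 3: Z-A = 25 → Z
  i= 4: I-I =  0 → A
  i= 5: D-F = 24 → Y
  i= 6: W-L = 11 → L
  i= 7: H-H =  0 → A
  i= 8: C-D = 25 → Z
  i= 9: H-H =  0 → A
  i=10: V-X = 24 → Y
  i=11: B-Q = 11 → L
  i=12: N-N =  0 → A
  i=13: V-W = 25 → Z
  i=14: V-V =  0 → A
  i=15: R-T = 24 → Y
  i=16: L-A = 11 → L
  i=17: T-T =  0 → A
  i=18: S-T = 25 → Z
  i=19: M-M =  0 → A
  i=20: Y-A = 24 → Y
  i=21: G-V = 11 → L
  i=22: U-U =  0 → A
  shifts repeat with period 5: YLAZA

YLAZA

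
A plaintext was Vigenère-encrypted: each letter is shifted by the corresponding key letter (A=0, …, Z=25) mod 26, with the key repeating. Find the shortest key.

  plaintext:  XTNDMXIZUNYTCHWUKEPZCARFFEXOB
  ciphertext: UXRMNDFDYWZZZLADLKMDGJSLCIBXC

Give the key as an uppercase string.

  i= 0: U-X = 23 → X
  i= 1: X-T =  4 → E
  i= 2: R-N =  4 → E
  i= 3: M-D =  9 → J
  i= 4: N-M =  1 → B
  i= 5: D-X =  6 → G
  i= 6: F-I = 23 → X
  i= 7: D-Z =  4 → E
  i= 8: Y-U =  4 → E
  i= 9: W-N =  9 → J
  i=10: Z-Y =  1 → B
  i=11: Z-T =  6 → G
  i=12: Z-C = 23 → X
  i=13: L-H =  4 → E
  i=14: A-W =  4 → E
  i=15: D-U =  9 → J
  i=16: L-K =  1 → B
  i=17: K-E =  6 → G
  i=18: M-P = 23 → X
  i=19: D-Z =  4 → E
  i=20: G-C =  4 → E
  i=21: J-A =  9 → J
  i=22: S-R =  1 → B
  i=23: L-F =  6 → G
  i=24: C-F = 23 → X
  i=25: I-E =  4 → E
  i=26: B-X =  4 → E
  i=27: X-O =  9 → J
  i=28: C-B =  1 → B
  shifts repeat with period 6: XEEJBG

XEEJBG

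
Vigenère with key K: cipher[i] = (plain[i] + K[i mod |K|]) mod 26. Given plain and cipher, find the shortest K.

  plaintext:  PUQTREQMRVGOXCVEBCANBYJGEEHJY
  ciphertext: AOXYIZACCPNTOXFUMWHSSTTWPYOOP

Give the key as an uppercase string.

  i= 0: A-P = 11 → L
  i= 1: O-U = 20 → U
  i= 2: X-Q =  7 → H
  i= 3: Y-T =  5 → F
  i= 4: I-R = 17 → R
  i= 5: Z-E = 21 → V
  i= 6: A-Q = 10 → K
  i= 7: C-M = 16 → Q
  i= 8: C-R = 11 → L
  i= 9: P-V = 20 → U
  i=10: N-G =  7 → H
  i=11: T-O =  5 → F
  i=12: O-X = 17 → R
  i=13: X-C = 21 → V
  i=14: F-V = 10 → K
  i=15: U-E = 16 → Q
  i=16: M-B = 11 → L
  i=17: W-C = 20 → U
  i=18: H-A =  7 → H
  i=19: S-N =  5 → F
  i=20: S-B = 17 → R
  i=21: T-Y = 21 → V
  i=22: T-J = 10 → K
  i=23: W-G = 16 → Q
  i=24: P-E = 11 → L
  i=25: Y-E = 20 → U
  i=26: O-H =  7 → H
  i=27: O-J =  5 → F
  i=28: P-Y = 17 → R
  shifts repeat with period 8: LUHFRVKQ

LUHFRVKQ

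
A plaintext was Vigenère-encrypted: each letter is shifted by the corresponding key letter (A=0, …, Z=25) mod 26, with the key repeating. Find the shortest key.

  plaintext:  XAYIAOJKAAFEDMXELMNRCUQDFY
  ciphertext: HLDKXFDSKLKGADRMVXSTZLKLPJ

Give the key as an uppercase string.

KLFCXRUI

  i= 0: H-X = 10 → K
  i= 1: L-A = 11 → L
  i= 2: D-Y =  5 → F
  i= 3: K-I =  2 → C
  i= 4: X-A = 23 → X
  i= 5: F-O = 17 → R
  i= 6: D-J = 20 → U
  i= 7: S-K =  8 → I
  i= 8: K-A = 10 → K
  i= 9: L-A = 11 → L
  i=10: K-F =  5 → F
  i=11: G-E =  2 → C
  i=12: A-D = 23 → X
  i=13: D-M = 17 → R
  i=14: R-X = 20 → U
  i=15: M-E =  8 → I
  i=16: V-L = 10 → K
  i=17: X-M = 11 → L
  i=18: S-N =  5 → F
  i=19: T-R =  2 → C
  i=20: Z-C = 23 → X
  i=21: L-U = 17 → R
  i=22: K-Q = 20 → U
  i=23: L-D =  8 → I
  i=24: P-F = 10 → K
  i=25: J-Y = 11 → L
  shifts repeat with period 8: KLFCXRUI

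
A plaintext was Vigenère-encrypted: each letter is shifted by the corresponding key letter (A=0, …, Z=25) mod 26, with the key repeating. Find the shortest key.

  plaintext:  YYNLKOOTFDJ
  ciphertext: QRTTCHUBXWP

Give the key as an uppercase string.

  i= 0: Q-Y = 18 → S
  i= 1: R-Y = 19 → T
  i= 2: T-N =  6 → G
  i= 3: T-L =  8 → I
  i= 4: C-K = 18 → S
  i= 5: H-O = 19 → T
  i= 6: U-O =  6 → G
  i= 7: B-T =  8 → I
  i= 8: X-F = 18 → S
  i= 9: W-D = 19 → T
  i=10: P-J =  6 → G
  shifts repeat with period 4: STGI

STGI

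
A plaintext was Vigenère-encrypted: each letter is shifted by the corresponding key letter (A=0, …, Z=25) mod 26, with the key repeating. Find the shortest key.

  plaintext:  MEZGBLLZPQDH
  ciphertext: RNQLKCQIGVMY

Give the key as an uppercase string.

  i= 0: R-M =  5 → F
  i= 1: N-E =  9 → J
  i= 2: Q-Z = 17 → R
  i= 3: L-G =  5 → F
  i= 4: K-B =  9 → J
  i= 5: C-L = 17 → R
  i= 6: Q-L =  5 → F
  i= 7: I-Z =  9 → J
  i= 8: G-P = 17 → R
  i= 9: V-Q =  5 → F
  i=10: M-D =  9 → J
  i=11: Y-H = 17 → R
  shifts repeat with period 3: FJR

FJR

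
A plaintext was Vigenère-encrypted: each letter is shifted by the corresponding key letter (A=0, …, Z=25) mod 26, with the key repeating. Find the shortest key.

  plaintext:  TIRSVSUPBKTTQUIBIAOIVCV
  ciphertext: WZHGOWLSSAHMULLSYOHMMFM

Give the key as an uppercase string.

  i= 0: W-T =  3 → D
  i= 1: Z-I = 17 → R
  i= 2: H-R = 16 → Q
  i= 3: G-S = 14 → O
  i= 4: O-V = 19 → T
  i= 5: W-S =  4 → E
  i= 6: L-U = 17 → R
  i= 7: S-P =  3 → D
  i= 8: S-B = 17 → R
  i= 9: A-K = 16 → Q
  i=10: H-T = 14 → O
  i=11: M-T = 19 → T
  i=12: U-Q =  4 → E
  i=13: L-U = 17 → R
  i=14: L-I =  3 → D
  i=15: S-B = 17 → R
  i=16: Y-I = 16 → Q
  i=17: O-A = 14 → O
  i=18: H-O = 19 → T
  i=19: M-I =  4 → E
  i=20: M-V = 17 → R
  i=21: F-C =  3 → D
  i=22: M-V = 17 → R
  shifts repeat with period 7: DRQOTER

DRQOTER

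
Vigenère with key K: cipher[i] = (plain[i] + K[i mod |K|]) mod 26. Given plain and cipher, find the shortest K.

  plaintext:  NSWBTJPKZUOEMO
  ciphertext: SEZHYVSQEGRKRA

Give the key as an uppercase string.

FMDG

  i= 0: S-N =  5 → F
  i= 1: E-S = 12 → M
  i= 2: Z-W =  3 → D
  i= 3: H-B =  6 → G
  i= 4: Y-T =  5 → F
  i= 5: V-J = 12 → M
  i= 6: S-P =  3 → D
  i= 7: Q-K =  6 → G
  i= 8: E-Z =  5 → F
  i= 9: G-U = 12 → M
  i=10: R-O =  3 → D
  i=11: K-E =  6 → G
  i=12: R-M =  5 → F
  i=13: A-O = 12 → M
  shifts repeat with period 4: FMDG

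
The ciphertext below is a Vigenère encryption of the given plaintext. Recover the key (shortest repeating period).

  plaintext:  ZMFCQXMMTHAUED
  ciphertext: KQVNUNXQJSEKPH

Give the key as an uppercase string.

LEQ

  i= 0: K-Z = 11 → L
  i= 1: Q-M =  4 → E
  i= 2: V-F = 16 → Q
  i= 3: N-C = 11 → L
  i= 4: U-Q =  4 → E
  i= 5: N-X = 16 → Q
  i= 6: X-M = 11 → L
  i= 7: Q-M =  4 → E
  i= 8: J-T = 16 → Q
  i= 9: S-H = 11 → L
  i=10: E-A =  4 → E
  i=11: K-U = 16 → Q
  i=12: P-E = 11 → L
  i=13: H-D =  4 → E
  shifts repeat with period 3: LEQ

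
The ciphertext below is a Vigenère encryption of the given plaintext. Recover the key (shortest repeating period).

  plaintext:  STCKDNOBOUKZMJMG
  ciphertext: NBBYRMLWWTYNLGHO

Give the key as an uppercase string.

VIZOOZX

  i= 0: N-S = 21 → V
  i= 1: B-T =  8 → I
  i= 2: B-C = 25 → Z
  i= 3: Y-K = 14 → O
  i= 4: R-D = 14 → O
  i= 5: M-N = 25 → Z
  i= 6: L-O = 23 → X
  i= 7: W-B = 21 → V
  i= 8: W-O =  8 → I
  i= 9: T-U = 25 → Z
  i=10: Y-K = 14 → O
  i=11: N-Z = 14 → O
  i=12: L-M = 25 → Z
  i=13: G-J = 23 → X
  i=14: H-M = 21 → V
  i=15: O-G =  8 → I
  shifts repeat with period 7: VIZOOZX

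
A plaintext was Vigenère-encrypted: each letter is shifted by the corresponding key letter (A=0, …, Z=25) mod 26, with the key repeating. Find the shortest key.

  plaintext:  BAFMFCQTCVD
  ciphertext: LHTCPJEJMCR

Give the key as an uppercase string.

  i= 0: L-B = 10 → K
  i= 1: H-A =  7 → H
  i= 2: T-F = 14 → O
  i= 3: C-M = 16 → Q
  i= 4: P-F = 10 → K
  i= 5: J-C =  7 → H
  i= 6: E-Q = 14 → O
  i= 7: J-T = 16 → Q
  i= 8: M-C = 10 → K
  i= 9: C-V =  7 → H
  i=10: R-D = 14 → O
  shifts repeat with period 4: KHOQ

KHOQ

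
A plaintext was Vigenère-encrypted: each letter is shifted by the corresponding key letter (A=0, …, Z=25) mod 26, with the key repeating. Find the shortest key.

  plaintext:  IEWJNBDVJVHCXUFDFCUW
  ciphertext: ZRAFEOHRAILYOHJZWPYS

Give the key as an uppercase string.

RNEW

  i= 0: Z-I = 17 → R
  i= 1: R-E = 13 → N
  i= 2: A-W =  4 → E
  i= 3: F-J = 22 → W
  i= 4: E-N = 17 → R
  i= 5: O-B = 13 → N
  i= 6: H-D =  4 → E
  i= 7: R-V = 22 → W
  i= 8: A-J = 17 → R
  i= 9: I-V = 13 → N
  i=10: L-H =  4 → E
  i=11: Y-C = 22 → W
  i=12: O-X = 17 → R
  i=13: H-U = 13 → N
  i=14: J-F =  4 → E
  i=15: Z-D = 22 → W
  i=16: W-F = 17 → R
  i=17: P-C = 13 → N
  i=18: Y-U =  4 → E
  i=19: S-W = 22 → W
  shifts repeat with period 4: RNEW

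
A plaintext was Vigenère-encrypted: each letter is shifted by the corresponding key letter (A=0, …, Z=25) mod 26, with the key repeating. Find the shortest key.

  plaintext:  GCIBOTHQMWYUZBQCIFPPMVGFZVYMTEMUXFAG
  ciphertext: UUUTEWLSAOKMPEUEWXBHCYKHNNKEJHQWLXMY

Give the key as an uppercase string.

OSMSQDEC

  i= 0: U-G = 14 → O
  i= 1: U-C = 18 → S
  i= 2: U-I = 12 → M
  i= 3: T-B = 18 → S
  i= 4: E-O = 16 → Q
  i= 5: W-T =  3 → D
  i= 6: L-H =  4 → E
  i= 7: S-Q =  2 → C
  i= 8: A-M = 14 → O
  i= 9: O-W = 18 → S
  i=10: K-Y = 12 → M
  i=11: M-U = 18 → S
  i=12: P-Z = 16 → Q
  i=13: E-B =  3 → D
  i=14: U-Q =  4 → E
  i=15: E-C =  2 → C
  i=16: W-I = 14 → O
  i=17: X-F = 18 → S
  i=18: B-P = 12 → M
  i=19: H-P = 18 → S
  i=20: C-M = 16 → Q
  i=21: Y-V =  3 → D
  i=22: K-G =  4 → E
  i=23: H-F =  2 → C
  i=24: N-Z = 14 → O
  i=25: N-V = 18 → S
  i=26: K-Y = 12 → M
  i=27: E-M = 18 → S
  i=28: J-T = 16 → Q
  i=29: H-E =  3 → D
  i=30: Q-M =  4 → E
  i=31: W-U =  2 → C
  i=32: L-X = 14 → O
  i=33: X-F = 18 → S
  i=34: M-A = 12 → M
  i=35: Y-G = 18 → S
  shifts repeat with period 8: OSMSQDEC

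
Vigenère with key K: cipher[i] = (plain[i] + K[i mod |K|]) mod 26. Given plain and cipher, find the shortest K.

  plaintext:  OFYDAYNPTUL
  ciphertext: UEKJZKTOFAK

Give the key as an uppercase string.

GZM

  i= 0: U-O =  6 → G
  i= 1: E-F = 25 → Z
  i= 2: K-Y = 12 → M
  i= 3: J-D =  6 → G
  i= 4: Z-A = 25 → Z
  i= 5: K-Y = 12 → M
  i= 6: T-N =  6 → G
  i= 7: O-P = 25 → Z
  i= 8: F-T = 12 → M
  i= 9: A-U =  6 → G
  i=10: K-L = 25 → Z
  shifts repeat with period 3: GZM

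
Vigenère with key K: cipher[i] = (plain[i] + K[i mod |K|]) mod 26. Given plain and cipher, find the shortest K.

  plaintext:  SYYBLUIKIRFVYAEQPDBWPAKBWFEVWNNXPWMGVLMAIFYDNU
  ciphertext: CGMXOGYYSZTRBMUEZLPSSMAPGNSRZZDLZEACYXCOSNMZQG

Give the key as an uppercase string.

KIOWDMQO

  i= 0: C-S = 10 → K
  i= 1: G-Y =  8 → I
  i= 2: M-Y = 14 → O
  i= 3: X-B = 22 → W
  i= 4: O-L =  3 → D
  i= 5: G-U = 12 → M
  i= 6: Y-I = 16 → Q
  i= 7: Y-K = 14 → O
  i= 8: S-I = 10 → K
  i= 9: Z-R =  8 → I
  i=10: T-F = 14 → O
  i=11: R-V = 22 → W
  i=12: B-Y =  3 → D
  i=13: M-A = 12 → M
  i=14: U-E = 16 → Q
  i=15: E-Q = 14 → O
  i=16: Z-P = 10 → K
  i=17: L-D =  8 → I
  i=18: P-B = 14 → O
  i=19: S-W = 22 → W
  i=20: S-P =  3 → D
  i=21: M-A = 12 → M
  i=22: A-K = 16 → Q
  i=23: P-B = 14 → O
  i=24: G-W = 10 → K
  i=25: N-F =  8 → I
  i=26: S-E = 14 → O
  i=27: R-V = 22 → W
  i=28: Z-W =  3 → D
  i=29: Z-N = 12 → M
  i=30: D-N = 16 → Q
  i=31: L-X = 14 → O
  i=32: Z-P = 10 → K
  i=33: E-W =  8 → I
  i=34: A-M = 14 → O
  i=35: C-G = 22 → W
  i=36: Y-V =  3 → D
  i=37: X-L = 12 → M
  i=38: C-M = 16 → Q
  i=39: O-A = 14 → O
  i=40: S-I = 10 → K
  i=41: N-F =  8 → I
  i=42: M-Y = 14 → O
  i=43: Z-D = 22 → W
  i=44: Q-N =  3 → D
  i=45: G-U = 12 → M
  shifts repeat with period 8: KIOWDMQO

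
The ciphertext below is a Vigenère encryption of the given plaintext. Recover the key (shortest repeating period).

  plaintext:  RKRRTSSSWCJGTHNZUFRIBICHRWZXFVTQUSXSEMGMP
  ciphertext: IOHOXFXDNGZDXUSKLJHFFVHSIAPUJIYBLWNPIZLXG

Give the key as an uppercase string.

REQXENFL

  i= 0: I-R = 17 → R
  i= 1: O-K =  4 → E
  i= 2: H-R = 16 → Q
  i= 3: O-R = 23 → X
  i= 4: X-T =  4 → E
  i= 5: F-S = 13 → N
  i= 6: X-S =  5 → F
  i= 7: D-S = 11 → L
  i= 8: N-W = 17 → R
  i= 9: G-C =  4 → E
  i=10: Z-J = 16 → Q
  i=11: D-G = 23 → X
  i=12: X-T =  4 → E
  i=13: U-H = 13 → N
  i=14: S-N =  5 → F
  i=15: K-Z = 11 → L
  i=16: L-U = 17 → R
  i=17: J-F =  4 → E
  i=18: H-R = 16 → Q
  i=19: F-I = 23 → X
  i=20: F-B =  4 → E
  i=21: V-I = 13 → N
  i=22: H-C =  5 → F
  i=23: S-H = 11 → L
  i=24: I-R = 17 → R
  i=25: A-W =  4 → E
  i=26: P-Z = 16 → Q
  i=27: U-X = 23 → X
  i=28: J-F =  4 → E
  i=29: I-V = 13 → N
  i=30: Y-T =  5 → F
  i=31: B-Q = 11 → L
  i=32: L-U = 17 → R
  i=33: W-S =  4 → E
  i=34: N-X = 16 → Q
  i=35: P-S = 23 → X
  i=36: I-E =  4 → E
  i=37: Z-M = 13 → N
  i=38: L-G =  5 → F
  i=39: X-M = 11 → L
  i=40: G-P = 17 → R
  shifts repeat with period 8: REQXENFL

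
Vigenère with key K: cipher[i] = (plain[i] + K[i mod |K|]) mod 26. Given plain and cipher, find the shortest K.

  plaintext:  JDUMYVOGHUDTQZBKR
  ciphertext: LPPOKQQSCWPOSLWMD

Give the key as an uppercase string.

  i= 0: L-J =  2 → C
  i= 1: P-D = 12 → M
  i= 2: P-U = 21 → V
  i= 3: O-M =  2 → C
  i= 4: K-Y = 12 → M
  i= 5: Q-V = 21 → V
  i= 6: Q-O =  2 → C
  i= 7: S-G = 12 → M
  i= 8: C-H = 21 → V
  i= 9: W-U =  2 → C
  i=10: P-D = 12 → M
  i=11: O-T = 21 → V
  i=12: S-Q =  2 → C
  i=13: L-Z = 12 → M
  i=14: W-B = 21 → V
  i=15: M-K =  2 → C
  i=16: D-R = 12 → M
  shifts repeat with period 3: CMV

CMV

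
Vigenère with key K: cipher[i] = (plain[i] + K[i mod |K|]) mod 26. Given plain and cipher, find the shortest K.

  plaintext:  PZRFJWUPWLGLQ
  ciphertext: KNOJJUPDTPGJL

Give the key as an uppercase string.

VOXEAY

  i= 0: K-P = 21 → V
  i= 1: N-Z = 14 → O
  i= 2: O-R = 23 → X
  i= 3: J-F =  4 → E
  i= 4: J-J =  0 → A
  i= 5: U-W = 24 → Y
  i= 6: P-U = 21 → V
  i= 7: D-P = 14 → O
  i= 8: T-W = 23 → X
  i= 9: P-L =  4 → E
  i=10: G-G =  0 → A
  i=11: J-L = 24 → Y
  i=12: L-Q = 21 → V
  shifts repeat with period 6: VOXEAY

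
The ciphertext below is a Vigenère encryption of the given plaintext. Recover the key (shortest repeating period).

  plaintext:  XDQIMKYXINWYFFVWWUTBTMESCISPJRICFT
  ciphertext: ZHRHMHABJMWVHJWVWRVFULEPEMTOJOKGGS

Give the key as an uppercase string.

CEBZAX

  i= 0: Z-X =  2 → C
  i= 1: H-D =  4 → E
  i= 2: R-Q =  1 → B
  i= 3: H-I = 25 → Z
  i= 4: M-M =  0 → A
  i= 5: H-K = 23 → X
  i= 6: A-Y =  2 → C
  i= 7: B-X =  4 → E
  i= 8: J-I =  1 → B
  i= 9: M-N = 25 → Z
  i=10: W-W =  0 → A
  i=11: V-Y = 23 → X
  i=12: H-F =  2 → C
  i=13: J-F =  4 → E
  i=14: W-V =  1 → B
  i=15: V-W = 25 → Z
  i=16: W-W =  0 → A
  i=17: R-U = 23 → X
  i=18: V-T =  2 → C
  i=19: F-B =  4 → E
  i=20: U-T =  1 → B
  i=21: L-M = 25 → Z
  i=22: E-E =  0 → A
  i=23: P-S = 23 → X
  i=24: E-C =  2 → C
  i=25: M-I =  4 → E
  i=26: T-S =  1 → B
  i=27: O-P = 25 → Z
  i=28: J-J =  0 → A
  i=29: O-R = 23 → X
  i=30: K-I =  2 → C
  i=31: G-C =  4 → E
  i=32: G-F =  1 → B
  i=33: S-T = 25 → Z
  shifts repeat with period 6: CEBZAX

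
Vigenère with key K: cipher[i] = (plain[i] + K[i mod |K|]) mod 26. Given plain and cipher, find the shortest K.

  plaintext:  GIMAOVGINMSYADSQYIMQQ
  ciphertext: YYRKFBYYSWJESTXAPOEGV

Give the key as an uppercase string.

SQFKRG

  i= 0: Y-G = 18 → S
  i= 1: Y-I = 16 → Q
  i= 2: R-M =  5 → F
  i= 3: K-A = 10 → K
  i= 4: F-O = 17 → R
  i= 5: B-V =  6 → G
  i= 6: Y-G = 18 → S
  i= 7: Y-I = 16 → Q
  i= 8: S-N =  5 → F
  i= 9: W-M = 10 → K
  i=10: J-S = 17 → R
  i=11: E-Y =  6 → G
  i=12: S-A = 18 → S
  i=13: T-D = 16 → Q
  i=14: X-S =  5 → F
  i=15: A-Q = 10 → K
  i=16: P-Y = 17 → R
  i=17: O-I =  6 → G
  i=18: E-M = 18 → S
  i=19: G-Q = 16 → Q
  i=20: V-Q =  5 → F
  shifts repeat with period 6: SQFKRG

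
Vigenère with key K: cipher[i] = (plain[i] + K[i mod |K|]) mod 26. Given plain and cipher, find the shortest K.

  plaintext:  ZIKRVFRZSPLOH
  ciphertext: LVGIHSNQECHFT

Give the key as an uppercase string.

MNWR

  i= 0: L-Z = 12 → M
  i= 1: V-I = 13 → N
  i= 2: G-K = 22 → W
  i= 3: I-R = 17 → R
  i= 4: H-V = 12 → M
  i= 5: S-F = 13 → N
  i= 6: N-R = 22 → W
  i= 7: Q-Z = 17 → R
  i= 8: E-S = 12 → M
  i= 9: C-P = 13 → N
  i=10: H-L = 22 → W
  i=11: F-O = 17 → R
  i=12: T-H = 12 → M
  shifts repeat with period 4: MNWR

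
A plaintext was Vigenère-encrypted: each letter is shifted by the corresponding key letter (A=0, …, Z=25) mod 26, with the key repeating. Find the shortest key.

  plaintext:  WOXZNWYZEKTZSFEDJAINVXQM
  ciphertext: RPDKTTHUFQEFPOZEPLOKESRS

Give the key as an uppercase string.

  i= 0: R-W = 21 → V
  i= 1: P-O =  1 → B
  i= 2: D-X =  6 → G
  i= 3: K-Z = 11 → L
  i= 4: T-N =  6 → G
  i= 5: T-W = 23 → X
  i= 6: H-Y =  9 → J
  i= 7: U-Z = 21 → V
  i= 8: F-E =  1 → B
  i= 9: Q-K =  6 → G
  i=10: E-T = 11 → L
  i=11: F-Z =  6 → G
  i=12: P-S = 23 → X
  i=13: O-F =  9 → J
  i=14: Z-E = 21 → V
  i=15: E-D =  1 → B
  i=16: P-J =  6 → G
  i=17: L-A = 11 → L
  i=18: O-I =  6 → G
  i=19: K-N = 23 → X
  i=20: E-V =  9 → J
  i=21: S-X = 21 → V
  i=22: R-Q =  1 → B
  i=23: S-M =  6 → G
  shifts repeat with period 7: VBGLGXJ

VBGLGXJ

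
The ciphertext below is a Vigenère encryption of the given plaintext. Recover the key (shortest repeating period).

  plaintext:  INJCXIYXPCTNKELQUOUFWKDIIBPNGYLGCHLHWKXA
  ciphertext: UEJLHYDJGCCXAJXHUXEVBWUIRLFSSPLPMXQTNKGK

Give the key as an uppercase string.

  i= 0: U-I = 12 → M
  i= 1: E-N = 17 → R
  i= 2: J-J =  0 → A
  i= 3: L-C =  9 → J
  i= 4: H-X = 10 → K
  i= 5: Y-I = 16 → Q
  i= 6: D-Y =  5 → F
  i= 7: J-X = 12 → M
  i= 8: G-P = 17 → R
  i= 9: C-C =  0 → A
  i=10: C-T =  9 → J
  i=11: X-N = 10 → K
  i=12: A-K = 16 → Q
  i=13: J-E =  5 → F
  i=14: X-L = 12 → M
  i=15: H-Q = 17 → R
  i=16: U-U =  0 → A
  i=17: X-O =  9 → J
  i=18: E-U = 10 → K
  i=19: V-F = 16 → Q
  i=20: B-W =  5 → F
  i=21: W-K = 12 → M
  i=22: U-D = 17 → R
  i=23: I-I =  0 → A
  i=24: R-I =  9 → J
  i=25: L-B = 10 → K
  i=26: F-P = 16 → Q
  i=27: S-N =  5 → F
  i=28: S-G = 12 → M
  i=29: P-Y = 17 → R
  i=30: L-L =  0 → A
  i=31: P-G =  9 → J
  i=32: M-C = 10 → K
  i=33: X-H = 16 → Q
  i=34: Q-L =  5 → F
  i=35: T-H = 12 → M
  i=36: N-W = 17 → R
  i=37: K-K =  0 → A
  i=38: G-X =  9 → J
  i=39: K-A = 10 → K
  shifts repeat with period 7: MRAJKQF

MRAJKQF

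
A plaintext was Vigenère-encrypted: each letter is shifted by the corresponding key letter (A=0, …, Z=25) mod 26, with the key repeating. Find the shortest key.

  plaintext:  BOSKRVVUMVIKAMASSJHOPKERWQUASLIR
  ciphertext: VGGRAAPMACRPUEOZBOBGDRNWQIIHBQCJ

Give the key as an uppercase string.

  i= 0: V-B = 20 → U
  i= 1: G-O = 18 → S
  i= 2: G-S = 14 → O
  i= 3: R-K =  7 → H
  i= 4: A-R =  9 → J
  i= 5: A-V =  5 → F
  i= 6: P-V = 20 → U
  i= 7: M-U = 18 → S
  i= 8: A-M = 14 → O
  i= 9: C-V =  7 → H
  i=10: R-I =  9 → J
  i=11: P-K =  5 → F
  i=12: U-A = 20 → U
  i=13: E-M = 18 → S
  i=14: O-A = 14 → O
  i=15: Z-S =  7 → H
  i=16: B-S =  9 → J
  i=17: O-J =  5 → F
  i=18: B-H = 20 → U
  i=19: G-O = 18 → S
  i=20: D-P = 14 → O
  i=21: R-K =  7 → H
  i=22: N-E =  9 → J
  i=23: W-R =  5 → F
  i=24: Q-W = 20 → U
  i=25: I-Q = 18 → S
  i=26: I-U = 14 → O
  i=27: H-A =  7 → H
  i=28: B-S =  9 → J
  i=29: Q-L =  5 → F
  i=30: C-I = 20 → U
  i=31: J-R = 18 → S
  shifts repeat with period 6: USOHJF

USOHJF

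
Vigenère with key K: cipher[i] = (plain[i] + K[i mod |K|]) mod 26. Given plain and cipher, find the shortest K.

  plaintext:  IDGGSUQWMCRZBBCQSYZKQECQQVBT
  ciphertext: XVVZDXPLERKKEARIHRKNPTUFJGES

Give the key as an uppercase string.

  i= 0: X-I = 15 → P
  i= 1: V-D = 18 → S
  i= 2: V-G = 15 → P
  i= 3: Z-G = 19 → T
  i= 4: D-S = 11 → L
  i= 5: X-U =  3 → D
  i= 6: P-Q = 25 → Z
  i= 7: L-W = 15 → P
  i= 8: E-M = 18 → S
  i= 9: R-C = 15 → P
  i=10: K-R = 19 → T
  i=11: K-Z = 11 → L
  i=12: E-B =  3 → D
  i=13: A-B = 25 → Z
  i=14: R-C = 15 → P
  i=15: I-Q = 18 → S
  i=16: H-S = 15 → P
  i=17: R-Y = 19 → T
  i=18: K-Z = 11 → L
  i=19: N-K =  3 → D
  i=20: P-Q = 25 → Z
  i=21: T-E = 15 → P
  i=22: U-C = 18 → S
  i=23: F-Q = 15 → P
  i=24: J-Q = 19 → T
  i=25: G-V = 11 → L
  i=26: E-B =  3 → D
  i=27: S-T = 25 → Z
  shifts repeat with period 7: PSPTLDZ

PSPTLDZ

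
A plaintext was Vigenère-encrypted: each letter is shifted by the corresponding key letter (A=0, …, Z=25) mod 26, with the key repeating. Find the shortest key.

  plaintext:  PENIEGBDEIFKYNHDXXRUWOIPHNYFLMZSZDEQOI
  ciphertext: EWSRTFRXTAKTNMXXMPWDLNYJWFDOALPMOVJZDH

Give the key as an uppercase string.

  i= 0: E-P = 15 → P
  i= 1: W-E = 18 → S
  i= 2: S-N =  5 → F
  i= 3: R-I =  9 → J
  i= 4: T-E = 15 → P
  i= 5: F-G = 25 → Z
  i= 6: R-B = 16 → Q
  i= 7: X-D = 20 → U
  i= 8: T-E = 15 → P
  i= 9: A-I = 18 → S
  i=10: K-F =  5 → F
  i=11: T-K =  9 → J
  i=12: N-Y = 15 → P
  i=13: M-N = 25 → Z
  i=14: X-H = 16 → Q
  i=15: X-D = 20 → U
  i=16: M-X = 15 → P
  i=17: P-X = 18 → S
  i=18: W-R =  5 → F
  i=19: D-U =  9 → J
  i=20: L-W = 15 → P
  i=21: N-O = 25 → Z
  i=22: Y-I = 16 → Q
  i=23: J-P = 20 → U
  i=24: W-H = 15 → P
  i=25: F-N = 18 → S
  i=26: D-Y =  5 → F
  i=27: O-F =  9 → J
  i=28: A-L = 15 → P
  i=29: L-M = 25 → Z
  i=30: P-Z = 16 → Q
  i=31: M-S = 20 → U
  i=32: O-Z = 15 → P
  i=33: V-D = 18 → S
  i=34: J-E =  5 → F
  i=35: Z-Q =  9 → J
  i=36: D-O = 15 → P
  i=37: H-I = 25 → Z
  shifts repeat with period 8: PSFJPZQU

PSFJPZQU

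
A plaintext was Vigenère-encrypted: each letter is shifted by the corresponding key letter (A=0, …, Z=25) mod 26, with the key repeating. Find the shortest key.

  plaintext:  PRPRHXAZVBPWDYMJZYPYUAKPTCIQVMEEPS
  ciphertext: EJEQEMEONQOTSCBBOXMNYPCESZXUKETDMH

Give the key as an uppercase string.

  i= 0: E-P = 15 → P
  i= 1: J-R = 18 → S
  i= 2: E-P = 15 → P
  i= 3: Q-R = 25 → Z
  i= 4: E-H = 23 → X
  i= 5: M-X = 15 → P
  i= 6: E-A =  4 → E
  i= 7: O-Z = 15 → P
  i= 8: N-V = 18 → S
  i= 9: Q-B = 15 → P
  i=10: O-P = 25 → Z
  i=11: T-W = 23 → X
  i=12: S-D = 15 → P
  i=13: C-Y =  4 → E
  i=14: B-M = 15 → P
  i=15: B-J = 18 → S
  i=16: O-Z = 15 → P
  i=17: X-Y = 25 → Z
  i=18: M-P = 23 → X
  i=19: N-Y = 15 → P
  i=20: Y-U =  4 → E
  i=21: P-A = 15 → P
  i=22: C-K = 18 → S
  i=23: E-P = 15 → P
  i=24: S-T = 25 → Z
  i=25: Z-C = 23 → X
  i=26: X-I = 15 → P
  i=27: U-Q =  4 → E
  i=28: K-V = 15 → P
  i=29: E-M = 18 → S
  i=30: T-E = 15 → P
  i=31: D-E = 25 → Z
  i=32: M-P = 23 → X
  i=33: H-S = 15 → P
  shifts repeat with period 7: PSPZXPE

PSPZXPE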